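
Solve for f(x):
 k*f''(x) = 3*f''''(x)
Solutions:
 f(x) = C1 + C2*x + C3*exp(-sqrt(3)*sqrt(k)*x/3) + C4*exp(sqrt(3)*sqrt(k)*x/3)


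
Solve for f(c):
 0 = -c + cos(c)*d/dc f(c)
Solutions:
 f(c) = C1 + Integral(c/cos(c), c)


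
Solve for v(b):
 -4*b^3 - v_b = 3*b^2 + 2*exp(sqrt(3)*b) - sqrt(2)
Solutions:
 v(b) = C1 - b^4 - b^3 + sqrt(2)*b - 2*sqrt(3)*exp(sqrt(3)*b)/3


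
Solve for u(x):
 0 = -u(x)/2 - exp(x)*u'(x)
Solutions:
 u(x) = C1*exp(exp(-x)/2)


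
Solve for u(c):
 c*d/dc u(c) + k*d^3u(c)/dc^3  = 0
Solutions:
 u(c) = C1 + Integral(C2*airyai(c*(-1/k)^(1/3)) + C3*airybi(c*(-1/k)^(1/3)), c)


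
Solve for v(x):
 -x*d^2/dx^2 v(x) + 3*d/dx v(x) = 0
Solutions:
 v(x) = C1 + C2*x^4


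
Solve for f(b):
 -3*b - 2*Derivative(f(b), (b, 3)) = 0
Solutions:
 f(b) = C1 + C2*b + C3*b^2 - b^4/16


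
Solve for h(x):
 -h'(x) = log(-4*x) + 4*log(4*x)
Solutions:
 h(x) = C1 - 5*x*log(x) + x*(-10*log(2) + 5 - I*pi)


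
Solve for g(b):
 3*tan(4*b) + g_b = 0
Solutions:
 g(b) = C1 + 3*log(cos(4*b))/4


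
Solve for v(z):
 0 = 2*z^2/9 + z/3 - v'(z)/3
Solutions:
 v(z) = C1 + 2*z^3/9 + z^2/2


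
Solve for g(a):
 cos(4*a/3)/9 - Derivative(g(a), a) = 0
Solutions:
 g(a) = C1 + sin(4*a/3)/12


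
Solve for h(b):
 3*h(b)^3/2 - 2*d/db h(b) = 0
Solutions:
 h(b) = -sqrt(2)*sqrt(-1/(C1 + 3*b))
 h(b) = sqrt(2)*sqrt(-1/(C1 + 3*b))


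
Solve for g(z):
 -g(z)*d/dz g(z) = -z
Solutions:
 g(z) = -sqrt(C1 + z^2)
 g(z) = sqrt(C1 + z^2)


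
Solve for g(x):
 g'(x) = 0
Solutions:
 g(x) = C1


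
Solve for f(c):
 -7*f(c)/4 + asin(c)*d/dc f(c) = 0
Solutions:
 f(c) = C1*exp(7*Integral(1/asin(c), c)/4)


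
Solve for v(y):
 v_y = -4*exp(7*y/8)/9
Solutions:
 v(y) = C1 - 32*exp(7*y/8)/63


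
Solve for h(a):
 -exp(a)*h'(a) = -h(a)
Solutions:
 h(a) = C1*exp(-exp(-a))


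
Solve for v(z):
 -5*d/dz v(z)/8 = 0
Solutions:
 v(z) = C1


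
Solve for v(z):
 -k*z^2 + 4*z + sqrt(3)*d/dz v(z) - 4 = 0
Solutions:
 v(z) = C1 + sqrt(3)*k*z^3/9 - 2*sqrt(3)*z^2/3 + 4*sqrt(3)*z/3


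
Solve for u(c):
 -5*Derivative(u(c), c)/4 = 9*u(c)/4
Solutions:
 u(c) = C1*exp(-9*c/5)


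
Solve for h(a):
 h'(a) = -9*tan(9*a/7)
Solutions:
 h(a) = C1 + 7*log(cos(9*a/7))


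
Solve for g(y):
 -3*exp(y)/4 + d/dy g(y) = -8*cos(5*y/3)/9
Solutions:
 g(y) = C1 + 3*exp(y)/4 - 8*sin(5*y/3)/15


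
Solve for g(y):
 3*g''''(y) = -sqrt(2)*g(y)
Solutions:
 g(y) = (C1*sin(2^(5/8)*3^(3/4)*y/6) + C2*cos(2^(5/8)*3^(3/4)*y/6))*exp(-2^(5/8)*3^(3/4)*y/6) + (C3*sin(2^(5/8)*3^(3/4)*y/6) + C4*cos(2^(5/8)*3^(3/4)*y/6))*exp(2^(5/8)*3^(3/4)*y/6)


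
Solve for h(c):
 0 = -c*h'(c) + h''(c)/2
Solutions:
 h(c) = C1 + C2*erfi(c)


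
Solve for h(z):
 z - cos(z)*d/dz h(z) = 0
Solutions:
 h(z) = C1 + Integral(z/cos(z), z)


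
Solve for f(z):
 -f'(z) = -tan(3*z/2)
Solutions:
 f(z) = C1 - 2*log(cos(3*z/2))/3


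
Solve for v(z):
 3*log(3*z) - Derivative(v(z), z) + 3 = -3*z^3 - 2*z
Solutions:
 v(z) = C1 + 3*z^4/4 + z^2 + 3*z*log(z) + z*log(27)


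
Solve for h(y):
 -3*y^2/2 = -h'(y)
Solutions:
 h(y) = C1 + y^3/2


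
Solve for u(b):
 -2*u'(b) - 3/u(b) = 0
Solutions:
 u(b) = -sqrt(C1 - 3*b)
 u(b) = sqrt(C1 - 3*b)


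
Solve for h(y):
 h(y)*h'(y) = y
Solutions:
 h(y) = -sqrt(C1 + y^2)
 h(y) = sqrt(C1 + y^2)


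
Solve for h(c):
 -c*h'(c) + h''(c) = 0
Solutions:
 h(c) = C1 + C2*erfi(sqrt(2)*c/2)


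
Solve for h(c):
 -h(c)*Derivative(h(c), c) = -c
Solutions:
 h(c) = -sqrt(C1 + c^2)
 h(c) = sqrt(C1 + c^2)


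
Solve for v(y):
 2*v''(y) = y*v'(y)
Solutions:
 v(y) = C1 + C2*erfi(y/2)


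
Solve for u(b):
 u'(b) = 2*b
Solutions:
 u(b) = C1 + b^2


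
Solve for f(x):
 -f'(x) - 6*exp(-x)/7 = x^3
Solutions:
 f(x) = C1 - x^4/4 + 6*exp(-x)/7


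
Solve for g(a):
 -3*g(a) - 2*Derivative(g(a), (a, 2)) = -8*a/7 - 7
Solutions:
 g(a) = C1*sin(sqrt(6)*a/2) + C2*cos(sqrt(6)*a/2) + 8*a/21 + 7/3


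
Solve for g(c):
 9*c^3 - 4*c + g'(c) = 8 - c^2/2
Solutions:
 g(c) = C1 - 9*c^4/4 - c^3/6 + 2*c^2 + 8*c


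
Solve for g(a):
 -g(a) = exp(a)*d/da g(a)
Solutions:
 g(a) = C1*exp(exp(-a))


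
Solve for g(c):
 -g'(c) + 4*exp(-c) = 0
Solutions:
 g(c) = C1 - 4*exp(-c)


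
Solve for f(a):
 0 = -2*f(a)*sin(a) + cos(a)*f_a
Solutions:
 f(a) = C1/cos(a)^2


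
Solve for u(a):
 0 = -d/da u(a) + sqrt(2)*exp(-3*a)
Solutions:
 u(a) = C1 - sqrt(2)*exp(-3*a)/3


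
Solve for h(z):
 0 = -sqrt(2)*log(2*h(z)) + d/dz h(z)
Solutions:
 -sqrt(2)*Integral(1/(log(_y) + log(2)), (_y, h(z)))/2 = C1 - z


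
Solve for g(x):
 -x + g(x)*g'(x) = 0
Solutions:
 g(x) = -sqrt(C1 + x^2)
 g(x) = sqrt(C1 + x^2)


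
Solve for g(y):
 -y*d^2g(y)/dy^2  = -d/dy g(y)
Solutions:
 g(y) = C1 + C2*y^2


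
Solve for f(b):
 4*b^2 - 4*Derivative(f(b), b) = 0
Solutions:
 f(b) = C1 + b^3/3


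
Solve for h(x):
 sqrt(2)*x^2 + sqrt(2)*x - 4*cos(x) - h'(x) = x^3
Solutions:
 h(x) = C1 - x^4/4 + sqrt(2)*x^3/3 + sqrt(2)*x^2/2 - 4*sin(x)


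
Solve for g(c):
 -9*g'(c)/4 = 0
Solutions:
 g(c) = C1


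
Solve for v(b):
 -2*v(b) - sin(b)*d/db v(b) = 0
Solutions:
 v(b) = C1*(cos(b) + 1)/(cos(b) - 1)


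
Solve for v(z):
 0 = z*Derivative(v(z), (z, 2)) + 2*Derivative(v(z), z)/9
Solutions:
 v(z) = C1 + C2*z^(7/9)


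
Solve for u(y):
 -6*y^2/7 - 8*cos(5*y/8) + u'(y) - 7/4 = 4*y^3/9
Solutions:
 u(y) = C1 + y^4/9 + 2*y^3/7 + 7*y/4 + 64*sin(5*y/8)/5


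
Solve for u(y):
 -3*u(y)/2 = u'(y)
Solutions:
 u(y) = C1*exp(-3*y/2)


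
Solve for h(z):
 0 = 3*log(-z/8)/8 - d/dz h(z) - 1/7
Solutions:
 h(z) = C1 + 3*z*log(-z)/8 + z*(-63*log(2) - 29)/56


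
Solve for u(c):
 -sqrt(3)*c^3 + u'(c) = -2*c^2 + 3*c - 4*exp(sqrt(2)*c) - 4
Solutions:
 u(c) = C1 + sqrt(3)*c^4/4 - 2*c^3/3 + 3*c^2/2 - 4*c - 2*sqrt(2)*exp(sqrt(2)*c)


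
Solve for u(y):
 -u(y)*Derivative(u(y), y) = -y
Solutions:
 u(y) = -sqrt(C1 + y^2)
 u(y) = sqrt(C1 + y^2)


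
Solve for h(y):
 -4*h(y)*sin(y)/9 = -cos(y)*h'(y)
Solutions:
 h(y) = C1/cos(y)^(4/9)


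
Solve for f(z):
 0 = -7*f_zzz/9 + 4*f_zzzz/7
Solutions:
 f(z) = C1 + C2*z + C3*z^2 + C4*exp(49*z/36)


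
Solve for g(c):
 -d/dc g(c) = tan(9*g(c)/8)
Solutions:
 g(c) = -8*asin(C1*exp(-9*c/8))/9 + 8*pi/9
 g(c) = 8*asin(C1*exp(-9*c/8))/9


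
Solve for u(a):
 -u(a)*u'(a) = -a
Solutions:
 u(a) = -sqrt(C1 + a^2)
 u(a) = sqrt(C1 + a^2)


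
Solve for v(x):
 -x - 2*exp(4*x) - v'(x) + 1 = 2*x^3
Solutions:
 v(x) = C1 - x^4/2 - x^2/2 + x - exp(4*x)/2


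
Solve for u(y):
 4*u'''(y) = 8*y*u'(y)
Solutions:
 u(y) = C1 + Integral(C2*airyai(2^(1/3)*y) + C3*airybi(2^(1/3)*y), y)


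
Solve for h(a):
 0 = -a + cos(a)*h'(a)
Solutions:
 h(a) = C1 + Integral(a/cos(a), a)


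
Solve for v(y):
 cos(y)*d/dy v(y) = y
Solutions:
 v(y) = C1 + Integral(y/cos(y), y)


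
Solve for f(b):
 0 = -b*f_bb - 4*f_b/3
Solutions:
 f(b) = C1 + C2/b^(1/3)


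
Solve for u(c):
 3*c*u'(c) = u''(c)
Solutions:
 u(c) = C1 + C2*erfi(sqrt(6)*c/2)


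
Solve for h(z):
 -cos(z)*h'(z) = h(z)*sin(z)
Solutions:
 h(z) = C1*cos(z)


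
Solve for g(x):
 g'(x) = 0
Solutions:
 g(x) = C1


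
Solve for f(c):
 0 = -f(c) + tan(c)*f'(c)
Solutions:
 f(c) = C1*sin(c)


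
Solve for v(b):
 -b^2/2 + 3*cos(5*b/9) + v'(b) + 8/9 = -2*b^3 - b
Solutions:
 v(b) = C1 - b^4/2 + b^3/6 - b^2/2 - 8*b/9 - 27*sin(5*b/9)/5


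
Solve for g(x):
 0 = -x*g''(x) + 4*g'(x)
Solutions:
 g(x) = C1 + C2*x^5


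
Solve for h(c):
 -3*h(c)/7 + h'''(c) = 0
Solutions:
 h(c) = C3*exp(3^(1/3)*7^(2/3)*c/7) + (C1*sin(3^(5/6)*7^(2/3)*c/14) + C2*cos(3^(5/6)*7^(2/3)*c/14))*exp(-3^(1/3)*7^(2/3)*c/14)


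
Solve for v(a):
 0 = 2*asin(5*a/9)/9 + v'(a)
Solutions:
 v(a) = C1 - 2*a*asin(5*a/9)/9 - 2*sqrt(81 - 25*a^2)/45


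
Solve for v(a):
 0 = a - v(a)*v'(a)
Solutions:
 v(a) = -sqrt(C1 + a^2)
 v(a) = sqrt(C1 + a^2)


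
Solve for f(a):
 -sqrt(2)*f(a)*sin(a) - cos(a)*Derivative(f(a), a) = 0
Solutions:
 f(a) = C1*cos(a)^(sqrt(2))


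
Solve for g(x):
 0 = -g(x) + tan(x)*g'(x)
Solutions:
 g(x) = C1*sin(x)


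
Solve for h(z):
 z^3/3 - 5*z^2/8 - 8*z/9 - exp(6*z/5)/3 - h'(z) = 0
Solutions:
 h(z) = C1 + z^4/12 - 5*z^3/24 - 4*z^2/9 - 5*exp(6*z/5)/18


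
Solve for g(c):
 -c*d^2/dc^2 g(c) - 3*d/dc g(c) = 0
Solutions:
 g(c) = C1 + C2/c^2


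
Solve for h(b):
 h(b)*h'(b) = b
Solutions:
 h(b) = -sqrt(C1 + b^2)
 h(b) = sqrt(C1 + b^2)


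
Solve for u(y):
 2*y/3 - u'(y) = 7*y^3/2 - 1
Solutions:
 u(y) = C1 - 7*y^4/8 + y^2/3 + y


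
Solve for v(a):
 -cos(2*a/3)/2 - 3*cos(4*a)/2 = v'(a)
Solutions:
 v(a) = C1 - 3*sin(2*a/3)/4 - 3*sin(4*a)/8


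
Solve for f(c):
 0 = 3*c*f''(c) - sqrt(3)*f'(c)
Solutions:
 f(c) = C1 + C2*c^(sqrt(3)/3 + 1)


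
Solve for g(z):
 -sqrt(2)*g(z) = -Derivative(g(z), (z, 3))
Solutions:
 g(z) = C3*exp(2^(1/6)*z) + (C1*sin(2^(1/6)*sqrt(3)*z/2) + C2*cos(2^(1/6)*sqrt(3)*z/2))*exp(-2^(1/6)*z/2)


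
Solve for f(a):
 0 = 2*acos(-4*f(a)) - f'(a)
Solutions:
 Integral(1/acos(-4*_y), (_y, f(a))) = C1 + 2*a


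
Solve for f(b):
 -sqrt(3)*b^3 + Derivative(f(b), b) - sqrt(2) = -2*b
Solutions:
 f(b) = C1 + sqrt(3)*b^4/4 - b^2 + sqrt(2)*b


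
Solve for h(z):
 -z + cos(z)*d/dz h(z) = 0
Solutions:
 h(z) = C1 + Integral(z/cos(z), z)


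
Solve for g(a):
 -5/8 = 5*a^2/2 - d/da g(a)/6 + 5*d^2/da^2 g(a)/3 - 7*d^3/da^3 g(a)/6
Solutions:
 g(a) = C1 + C2*exp(a*(5 - 3*sqrt(2))/7) + C3*exp(a*(3*sqrt(2) + 5)/7) + 5*a^3 + 150*a^2 + 11175*a/4


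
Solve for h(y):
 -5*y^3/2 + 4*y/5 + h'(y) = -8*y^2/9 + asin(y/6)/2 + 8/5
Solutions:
 h(y) = C1 + 5*y^4/8 - 8*y^3/27 - 2*y^2/5 + y*asin(y/6)/2 + 8*y/5 + sqrt(36 - y^2)/2


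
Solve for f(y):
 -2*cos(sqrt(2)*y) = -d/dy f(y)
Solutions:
 f(y) = C1 + sqrt(2)*sin(sqrt(2)*y)


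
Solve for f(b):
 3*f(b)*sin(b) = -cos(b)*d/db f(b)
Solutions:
 f(b) = C1*cos(b)^3


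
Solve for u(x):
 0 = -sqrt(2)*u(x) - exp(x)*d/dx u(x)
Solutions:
 u(x) = C1*exp(sqrt(2)*exp(-x))


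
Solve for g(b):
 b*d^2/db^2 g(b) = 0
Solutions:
 g(b) = C1 + C2*b


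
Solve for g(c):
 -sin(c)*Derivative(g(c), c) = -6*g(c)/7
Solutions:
 g(c) = C1*(cos(c) - 1)^(3/7)/(cos(c) + 1)^(3/7)


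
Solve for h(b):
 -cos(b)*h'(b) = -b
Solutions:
 h(b) = C1 + Integral(b/cos(b), b)


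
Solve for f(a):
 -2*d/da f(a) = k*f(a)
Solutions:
 f(a) = C1*exp(-a*k/2)


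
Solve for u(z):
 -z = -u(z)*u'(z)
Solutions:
 u(z) = -sqrt(C1 + z^2)
 u(z) = sqrt(C1 + z^2)


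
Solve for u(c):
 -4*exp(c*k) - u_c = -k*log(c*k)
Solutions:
 u(c) = C1 + c*k*log(c*k) - c*k + Piecewise((-4*exp(c*k)/k, Ne(k, 0)), (-4*c, True))


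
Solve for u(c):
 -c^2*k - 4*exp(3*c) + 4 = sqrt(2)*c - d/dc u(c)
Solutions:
 u(c) = C1 + c^3*k/3 + sqrt(2)*c^2/2 - 4*c + 4*exp(3*c)/3


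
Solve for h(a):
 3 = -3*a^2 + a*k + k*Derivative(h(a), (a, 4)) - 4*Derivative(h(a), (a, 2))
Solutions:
 h(a) = C1 + C2*a + C3*exp(-2*a*sqrt(1/k)) + C4*exp(2*a*sqrt(1/k)) - a^4/16 + a^3*k/24 + 3*a^2*(-k - 2)/16


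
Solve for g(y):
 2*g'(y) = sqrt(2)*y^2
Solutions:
 g(y) = C1 + sqrt(2)*y^3/6


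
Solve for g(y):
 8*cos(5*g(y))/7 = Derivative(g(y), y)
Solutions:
 -8*y/7 - log(sin(5*g(y)) - 1)/10 + log(sin(5*g(y)) + 1)/10 = C1


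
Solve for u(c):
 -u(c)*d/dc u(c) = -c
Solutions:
 u(c) = -sqrt(C1 + c^2)
 u(c) = sqrt(C1 + c^2)


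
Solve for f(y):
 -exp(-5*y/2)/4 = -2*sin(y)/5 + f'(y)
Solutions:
 f(y) = C1 - 2*cos(y)/5 + exp(-5*y/2)/10


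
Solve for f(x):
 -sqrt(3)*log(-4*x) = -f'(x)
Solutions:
 f(x) = C1 + sqrt(3)*x*log(-x) + sqrt(3)*x*(-1 + 2*log(2))


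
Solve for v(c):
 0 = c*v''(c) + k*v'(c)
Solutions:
 v(c) = C1 + c^(1 - re(k))*(C2*sin(log(c)*Abs(im(k))) + C3*cos(log(c)*im(k)))


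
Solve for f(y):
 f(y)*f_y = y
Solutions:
 f(y) = -sqrt(C1 + y^2)
 f(y) = sqrt(C1 + y^2)


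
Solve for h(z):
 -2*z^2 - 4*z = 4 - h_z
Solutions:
 h(z) = C1 + 2*z^3/3 + 2*z^2 + 4*z


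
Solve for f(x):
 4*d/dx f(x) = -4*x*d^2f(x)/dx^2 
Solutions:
 f(x) = C1 + C2*log(x)


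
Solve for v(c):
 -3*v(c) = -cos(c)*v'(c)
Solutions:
 v(c) = C1*(sin(c) + 1)^(3/2)/(sin(c) - 1)^(3/2)


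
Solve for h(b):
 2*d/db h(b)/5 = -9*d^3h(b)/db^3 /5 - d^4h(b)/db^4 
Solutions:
 h(b) = C1 + C2*exp(b*(-6 + 9/(5*sqrt(79) + 52)^(1/3) + (5*sqrt(79) + 52)^(1/3))/10)*sin(sqrt(3)*b*(-(5*sqrt(79) + 52)^(1/3) + 9/(5*sqrt(79) + 52)^(1/3))/10) + C3*exp(b*(-6 + 9/(5*sqrt(79) + 52)^(1/3) + (5*sqrt(79) + 52)^(1/3))/10)*cos(sqrt(3)*b*(-(5*sqrt(79) + 52)^(1/3) + 9/(5*sqrt(79) + 52)^(1/3))/10) + C4*exp(-b*(9/(5*sqrt(79) + 52)^(1/3) + 3 + (5*sqrt(79) + 52)^(1/3))/5)


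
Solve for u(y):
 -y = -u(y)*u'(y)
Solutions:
 u(y) = -sqrt(C1 + y^2)
 u(y) = sqrt(C1 + y^2)


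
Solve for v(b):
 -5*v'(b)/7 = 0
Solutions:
 v(b) = C1


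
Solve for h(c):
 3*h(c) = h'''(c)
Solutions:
 h(c) = C3*exp(3^(1/3)*c) + (C1*sin(3^(5/6)*c/2) + C2*cos(3^(5/6)*c/2))*exp(-3^(1/3)*c/2)


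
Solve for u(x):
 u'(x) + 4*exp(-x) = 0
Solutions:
 u(x) = C1 + 4*exp(-x)


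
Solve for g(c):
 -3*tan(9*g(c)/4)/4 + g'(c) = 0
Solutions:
 g(c) = -4*asin(C1*exp(27*c/16))/9 + 4*pi/9
 g(c) = 4*asin(C1*exp(27*c/16))/9


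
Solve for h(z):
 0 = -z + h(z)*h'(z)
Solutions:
 h(z) = -sqrt(C1 + z^2)
 h(z) = sqrt(C1 + z^2)


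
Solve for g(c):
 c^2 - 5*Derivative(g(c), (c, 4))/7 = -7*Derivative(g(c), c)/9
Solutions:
 g(c) = C1 + C4*exp(7^(2/3)*75^(1/3)*c/15) - 3*c^3/7 + (C2*sin(3^(5/6)*35^(2/3)*c/30) + C3*cos(3^(5/6)*35^(2/3)*c/30))*exp(-7^(2/3)*75^(1/3)*c/30)


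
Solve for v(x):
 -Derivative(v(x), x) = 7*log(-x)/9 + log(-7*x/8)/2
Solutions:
 v(x) = C1 - 23*x*log(-x)/18 + x*(-9*log(7) + 27*log(2) + 23)/18


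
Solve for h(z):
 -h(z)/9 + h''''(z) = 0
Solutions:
 h(z) = C1*exp(-sqrt(3)*z/3) + C2*exp(sqrt(3)*z/3) + C3*sin(sqrt(3)*z/3) + C4*cos(sqrt(3)*z/3)


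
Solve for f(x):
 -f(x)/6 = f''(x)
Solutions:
 f(x) = C1*sin(sqrt(6)*x/6) + C2*cos(sqrt(6)*x/6)


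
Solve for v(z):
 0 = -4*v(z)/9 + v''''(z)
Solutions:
 v(z) = C1*exp(-sqrt(6)*z/3) + C2*exp(sqrt(6)*z/3) + C3*sin(sqrt(6)*z/3) + C4*cos(sqrt(6)*z/3)


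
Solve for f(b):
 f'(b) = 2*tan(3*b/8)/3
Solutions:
 f(b) = C1 - 16*log(cos(3*b/8))/9


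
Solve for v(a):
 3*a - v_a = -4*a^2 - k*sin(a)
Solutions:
 v(a) = C1 + 4*a^3/3 + 3*a^2/2 - k*cos(a)


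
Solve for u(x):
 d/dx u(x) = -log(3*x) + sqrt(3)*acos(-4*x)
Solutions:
 u(x) = C1 - x*log(x) - x*log(3) + x + sqrt(3)*(x*acos(-4*x) + sqrt(1 - 16*x^2)/4)


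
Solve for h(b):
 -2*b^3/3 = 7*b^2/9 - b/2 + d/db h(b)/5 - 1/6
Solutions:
 h(b) = C1 - 5*b^4/6 - 35*b^3/27 + 5*b^2/4 + 5*b/6


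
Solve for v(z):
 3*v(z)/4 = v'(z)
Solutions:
 v(z) = C1*exp(3*z/4)


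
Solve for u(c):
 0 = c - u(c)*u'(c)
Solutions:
 u(c) = -sqrt(C1 + c^2)
 u(c) = sqrt(C1 + c^2)


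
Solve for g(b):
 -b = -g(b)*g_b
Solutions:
 g(b) = -sqrt(C1 + b^2)
 g(b) = sqrt(C1 + b^2)


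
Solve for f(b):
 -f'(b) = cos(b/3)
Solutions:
 f(b) = C1 - 3*sin(b/3)


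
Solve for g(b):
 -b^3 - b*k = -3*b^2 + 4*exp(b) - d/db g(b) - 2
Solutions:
 g(b) = C1 + b^4/4 - b^3 + b^2*k/2 - 2*b + 4*exp(b)


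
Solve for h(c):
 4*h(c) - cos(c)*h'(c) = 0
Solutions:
 h(c) = C1*(sin(c)^2 + 2*sin(c) + 1)/(sin(c)^2 - 2*sin(c) + 1)


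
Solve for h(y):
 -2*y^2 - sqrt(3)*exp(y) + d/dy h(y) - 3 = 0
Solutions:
 h(y) = C1 + 2*y^3/3 + 3*y + sqrt(3)*exp(y)


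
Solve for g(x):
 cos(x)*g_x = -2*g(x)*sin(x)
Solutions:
 g(x) = C1*cos(x)^2


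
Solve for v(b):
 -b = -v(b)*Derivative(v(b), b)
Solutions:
 v(b) = -sqrt(C1 + b^2)
 v(b) = sqrt(C1 + b^2)


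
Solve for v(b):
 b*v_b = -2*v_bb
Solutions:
 v(b) = C1 + C2*erf(b/2)


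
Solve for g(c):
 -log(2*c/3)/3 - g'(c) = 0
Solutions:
 g(c) = C1 - c*log(c)/3 - c*log(2)/3 + c/3 + c*log(3)/3


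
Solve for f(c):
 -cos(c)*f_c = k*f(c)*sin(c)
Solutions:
 f(c) = C1*exp(k*log(cos(c)))


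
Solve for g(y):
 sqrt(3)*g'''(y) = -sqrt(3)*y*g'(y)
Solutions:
 g(y) = C1 + Integral(C2*airyai(-y) + C3*airybi(-y), y)


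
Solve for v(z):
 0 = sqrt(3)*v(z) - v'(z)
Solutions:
 v(z) = C1*exp(sqrt(3)*z)


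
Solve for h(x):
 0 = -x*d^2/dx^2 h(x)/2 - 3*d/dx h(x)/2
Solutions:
 h(x) = C1 + C2/x^2


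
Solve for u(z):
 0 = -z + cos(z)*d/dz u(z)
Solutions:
 u(z) = C1 + Integral(z/cos(z), z)


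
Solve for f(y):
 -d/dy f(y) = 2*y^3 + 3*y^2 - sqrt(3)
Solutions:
 f(y) = C1 - y^4/2 - y^3 + sqrt(3)*y


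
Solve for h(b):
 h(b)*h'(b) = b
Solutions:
 h(b) = -sqrt(C1 + b^2)
 h(b) = sqrt(C1 + b^2)


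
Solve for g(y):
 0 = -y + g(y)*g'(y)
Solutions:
 g(y) = -sqrt(C1 + y^2)
 g(y) = sqrt(C1 + y^2)


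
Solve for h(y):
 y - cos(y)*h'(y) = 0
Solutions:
 h(y) = C1 + Integral(y/cos(y), y)


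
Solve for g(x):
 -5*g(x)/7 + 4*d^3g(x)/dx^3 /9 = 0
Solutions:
 g(x) = C3*exp(4410^(1/3)*x/14) + (C1*sin(3*3^(1/6)*490^(1/3)*x/28) + C2*cos(3*3^(1/6)*490^(1/3)*x/28))*exp(-4410^(1/3)*x/28)


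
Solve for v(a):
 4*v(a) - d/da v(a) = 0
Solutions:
 v(a) = C1*exp(4*a)


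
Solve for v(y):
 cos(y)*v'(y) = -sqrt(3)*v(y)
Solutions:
 v(y) = C1*(sin(y) - 1)^(sqrt(3)/2)/(sin(y) + 1)^(sqrt(3)/2)


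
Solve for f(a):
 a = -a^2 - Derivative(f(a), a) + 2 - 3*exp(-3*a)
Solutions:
 f(a) = C1 - a^3/3 - a^2/2 + 2*a + exp(-3*a)


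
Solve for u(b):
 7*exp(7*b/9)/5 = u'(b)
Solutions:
 u(b) = C1 + 9*exp(7*b/9)/5


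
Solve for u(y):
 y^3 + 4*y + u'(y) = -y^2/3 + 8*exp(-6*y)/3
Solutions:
 u(y) = C1 - y^4/4 - y^3/9 - 2*y^2 - 4*exp(-6*y)/9


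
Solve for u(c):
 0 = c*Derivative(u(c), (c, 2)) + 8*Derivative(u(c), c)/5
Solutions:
 u(c) = C1 + C2/c^(3/5)


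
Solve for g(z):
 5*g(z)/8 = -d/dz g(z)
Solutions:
 g(z) = C1*exp(-5*z/8)


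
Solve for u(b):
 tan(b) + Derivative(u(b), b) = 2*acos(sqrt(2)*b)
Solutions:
 u(b) = C1 + 2*b*acos(sqrt(2)*b) - sqrt(2)*sqrt(1 - 2*b^2) + log(cos(b))


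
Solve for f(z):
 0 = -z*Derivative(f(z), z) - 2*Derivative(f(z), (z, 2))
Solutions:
 f(z) = C1 + C2*erf(z/2)


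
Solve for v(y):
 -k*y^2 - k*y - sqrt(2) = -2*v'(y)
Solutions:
 v(y) = C1 + k*y^3/6 + k*y^2/4 + sqrt(2)*y/2


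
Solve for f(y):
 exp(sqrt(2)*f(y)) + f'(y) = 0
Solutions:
 f(y) = sqrt(2)*(2*log(1/(C1 + y)) - log(2))/4


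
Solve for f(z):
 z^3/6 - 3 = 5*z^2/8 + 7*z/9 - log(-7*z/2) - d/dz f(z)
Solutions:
 f(z) = C1 - z^4/24 + 5*z^3/24 + 7*z^2/18 - z*log(-z) + z*(-log(7) + log(2) + 4)


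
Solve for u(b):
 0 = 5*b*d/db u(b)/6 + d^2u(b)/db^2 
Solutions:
 u(b) = C1 + C2*erf(sqrt(15)*b/6)


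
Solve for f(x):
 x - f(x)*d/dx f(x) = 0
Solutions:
 f(x) = -sqrt(C1 + x^2)
 f(x) = sqrt(C1 + x^2)


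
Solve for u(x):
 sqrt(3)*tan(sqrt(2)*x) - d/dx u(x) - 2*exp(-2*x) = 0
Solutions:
 u(x) = C1 + sqrt(6)*log(tan(sqrt(2)*x)^2 + 1)/4 + exp(-2*x)


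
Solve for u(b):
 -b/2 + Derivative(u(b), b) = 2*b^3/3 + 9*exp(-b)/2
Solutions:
 u(b) = C1 + b^4/6 + b^2/4 - 9*exp(-b)/2


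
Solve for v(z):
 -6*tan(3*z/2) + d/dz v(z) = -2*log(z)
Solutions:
 v(z) = C1 - 2*z*log(z) + 2*z - 4*log(cos(3*z/2))


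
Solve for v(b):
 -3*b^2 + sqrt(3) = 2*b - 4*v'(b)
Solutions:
 v(b) = C1 + b^3/4 + b^2/4 - sqrt(3)*b/4


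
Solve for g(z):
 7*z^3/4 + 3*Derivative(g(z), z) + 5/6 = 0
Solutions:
 g(z) = C1 - 7*z^4/48 - 5*z/18


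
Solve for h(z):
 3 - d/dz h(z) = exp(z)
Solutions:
 h(z) = C1 + 3*z - exp(z)


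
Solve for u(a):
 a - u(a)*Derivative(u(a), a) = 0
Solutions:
 u(a) = -sqrt(C1 + a^2)
 u(a) = sqrt(C1 + a^2)


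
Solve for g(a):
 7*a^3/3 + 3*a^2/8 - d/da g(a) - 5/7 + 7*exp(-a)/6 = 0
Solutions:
 g(a) = C1 + 7*a^4/12 + a^3/8 - 5*a/7 - 7*exp(-a)/6


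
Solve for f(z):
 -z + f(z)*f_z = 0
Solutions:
 f(z) = -sqrt(C1 + z^2)
 f(z) = sqrt(C1 + z^2)


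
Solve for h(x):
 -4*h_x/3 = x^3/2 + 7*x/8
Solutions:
 h(x) = C1 - 3*x^4/32 - 21*x^2/64


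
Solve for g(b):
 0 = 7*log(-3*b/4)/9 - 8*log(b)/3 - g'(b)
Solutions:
 g(b) = C1 - 17*b*log(b)/9 + b*(-14*log(2) + 7*log(3) + 17 + 7*I*pi)/9


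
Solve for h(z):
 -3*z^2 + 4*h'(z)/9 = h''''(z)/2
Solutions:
 h(z) = C1 + C4*exp(2*3^(1/3)*z/3) + 9*z^3/4 + (C2*sin(3^(5/6)*z/3) + C3*cos(3^(5/6)*z/3))*exp(-3^(1/3)*z/3)


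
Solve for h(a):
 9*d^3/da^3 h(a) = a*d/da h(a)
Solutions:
 h(a) = C1 + Integral(C2*airyai(3^(1/3)*a/3) + C3*airybi(3^(1/3)*a/3), a)


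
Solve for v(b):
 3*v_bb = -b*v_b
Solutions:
 v(b) = C1 + C2*erf(sqrt(6)*b/6)


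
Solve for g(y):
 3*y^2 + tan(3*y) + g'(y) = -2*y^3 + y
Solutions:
 g(y) = C1 - y^4/2 - y^3 + y^2/2 + log(cos(3*y))/3


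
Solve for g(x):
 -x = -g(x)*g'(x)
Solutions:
 g(x) = -sqrt(C1 + x^2)
 g(x) = sqrt(C1 + x^2)


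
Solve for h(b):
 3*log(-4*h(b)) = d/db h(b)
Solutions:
 -Integral(1/(log(-_y) + 2*log(2)), (_y, h(b)))/3 = C1 - b


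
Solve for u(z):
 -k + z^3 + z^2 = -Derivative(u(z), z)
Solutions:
 u(z) = C1 + k*z - z^4/4 - z^3/3


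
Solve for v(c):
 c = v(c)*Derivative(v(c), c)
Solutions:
 v(c) = -sqrt(C1 + c^2)
 v(c) = sqrt(C1 + c^2)


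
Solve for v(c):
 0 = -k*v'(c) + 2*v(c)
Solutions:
 v(c) = C1*exp(2*c/k)


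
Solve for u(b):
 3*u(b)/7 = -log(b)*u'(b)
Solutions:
 u(b) = C1*exp(-3*li(b)/7)


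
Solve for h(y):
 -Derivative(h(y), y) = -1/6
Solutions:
 h(y) = C1 + y/6


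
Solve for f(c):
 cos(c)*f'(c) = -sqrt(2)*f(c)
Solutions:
 f(c) = C1*(sin(c) - 1)^(sqrt(2)/2)/(sin(c) + 1)^(sqrt(2)/2)


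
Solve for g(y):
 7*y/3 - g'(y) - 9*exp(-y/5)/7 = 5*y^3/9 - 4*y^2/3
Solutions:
 g(y) = C1 - 5*y^4/36 + 4*y^3/9 + 7*y^2/6 + 45*exp(-y/5)/7


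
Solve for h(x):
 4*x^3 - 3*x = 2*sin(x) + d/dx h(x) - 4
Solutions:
 h(x) = C1 + x^4 - 3*x^2/2 + 4*x + 2*cos(x)


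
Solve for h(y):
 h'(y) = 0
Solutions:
 h(y) = C1


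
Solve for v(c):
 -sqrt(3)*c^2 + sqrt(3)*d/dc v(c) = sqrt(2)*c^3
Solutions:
 v(c) = C1 + sqrt(6)*c^4/12 + c^3/3


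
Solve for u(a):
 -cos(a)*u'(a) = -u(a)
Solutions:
 u(a) = C1*sqrt(sin(a) + 1)/sqrt(sin(a) - 1)


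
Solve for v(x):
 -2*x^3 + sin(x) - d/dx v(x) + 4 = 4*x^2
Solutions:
 v(x) = C1 - x^4/2 - 4*x^3/3 + 4*x - cos(x)


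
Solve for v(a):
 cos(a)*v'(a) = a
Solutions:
 v(a) = C1 + Integral(a/cos(a), a)


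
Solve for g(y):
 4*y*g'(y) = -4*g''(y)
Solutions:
 g(y) = C1 + C2*erf(sqrt(2)*y/2)


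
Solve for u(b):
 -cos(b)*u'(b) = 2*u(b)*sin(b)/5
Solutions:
 u(b) = C1*cos(b)^(2/5)


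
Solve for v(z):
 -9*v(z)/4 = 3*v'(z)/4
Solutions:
 v(z) = C1*exp(-3*z)


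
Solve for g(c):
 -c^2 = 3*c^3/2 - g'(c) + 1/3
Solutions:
 g(c) = C1 + 3*c^4/8 + c^3/3 + c/3


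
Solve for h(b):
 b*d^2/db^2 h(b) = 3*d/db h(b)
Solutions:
 h(b) = C1 + C2*b^4


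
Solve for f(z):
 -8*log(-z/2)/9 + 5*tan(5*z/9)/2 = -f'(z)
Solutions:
 f(z) = C1 + 8*z*log(-z)/9 - 8*z/9 - 8*z*log(2)/9 + 9*log(cos(5*z/9))/2


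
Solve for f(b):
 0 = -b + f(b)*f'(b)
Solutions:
 f(b) = -sqrt(C1 + b^2)
 f(b) = sqrt(C1 + b^2)


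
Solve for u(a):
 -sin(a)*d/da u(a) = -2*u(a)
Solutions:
 u(a) = C1*(cos(a) - 1)/(cos(a) + 1)


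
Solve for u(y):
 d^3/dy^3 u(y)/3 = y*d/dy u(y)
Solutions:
 u(y) = C1 + Integral(C2*airyai(3^(1/3)*y) + C3*airybi(3^(1/3)*y), y)


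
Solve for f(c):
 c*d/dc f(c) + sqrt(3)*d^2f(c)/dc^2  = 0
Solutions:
 f(c) = C1 + C2*erf(sqrt(2)*3^(3/4)*c/6)


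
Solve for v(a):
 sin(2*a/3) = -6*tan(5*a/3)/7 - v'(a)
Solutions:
 v(a) = C1 + 18*log(cos(5*a/3))/35 + 3*cos(2*a/3)/2


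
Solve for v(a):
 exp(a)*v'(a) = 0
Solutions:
 v(a) = C1


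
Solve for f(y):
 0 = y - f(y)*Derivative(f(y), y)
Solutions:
 f(y) = -sqrt(C1 + y^2)
 f(y) = sqrt(C1 + y^2)


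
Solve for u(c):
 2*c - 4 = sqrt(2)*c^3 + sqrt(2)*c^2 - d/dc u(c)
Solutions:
 u(c) = C1 + sqrt(2)*c^4/4 + sqrt(2)*c^3/3 - c^2 + 4*c


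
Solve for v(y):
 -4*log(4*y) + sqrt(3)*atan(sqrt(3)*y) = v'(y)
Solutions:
 v(y) = C1 - 4*y*log(y) - 8*y*log(2) + 4*y + sqrt(3)*(y*atan(sqrt(3)*y) - sqrt(3)*log(3*y^2 + 1)/6)


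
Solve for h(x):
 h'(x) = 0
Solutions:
 h(x) = C1


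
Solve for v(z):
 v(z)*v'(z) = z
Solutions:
 v(z) = -sqrt(C1 + z^2)
 v(z) = sqrt(C1 + z^2)


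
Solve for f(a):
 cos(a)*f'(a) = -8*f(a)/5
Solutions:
 f(a) = C1*(sin(a) - 1)^(4/5)/(sin(a) + 1)^(4/5)


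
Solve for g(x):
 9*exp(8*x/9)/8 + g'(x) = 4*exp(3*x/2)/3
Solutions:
 g(x) = C1 - 81*exp(8*x/9)/64 + 8*exp(3*x/2)/9


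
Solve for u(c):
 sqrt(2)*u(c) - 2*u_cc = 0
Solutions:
 u(c) = C1*exp(-2^(3/4)*c/2) + C2*exp(2^(3/4)*c/2)


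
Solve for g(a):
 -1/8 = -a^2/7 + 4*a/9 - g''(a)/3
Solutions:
 g(a) = C1 + C2*a - a^4/28 + 2*a^3/9 + 3*a^2/16


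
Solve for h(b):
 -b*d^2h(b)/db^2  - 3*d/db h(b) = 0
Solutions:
 h(b) = C1 + C2/b^2


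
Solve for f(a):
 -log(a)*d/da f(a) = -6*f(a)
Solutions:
 f(a) = C1*exp(6*li(a))


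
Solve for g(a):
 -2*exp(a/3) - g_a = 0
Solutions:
 g(a) = C1 - 6*exp(a/3)


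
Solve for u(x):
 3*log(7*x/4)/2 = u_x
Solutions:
 u(x) = C1 + 3*x*log(x)/2 - 3*x*log(2) - 3*x/2 + 3*x*log(7)/2


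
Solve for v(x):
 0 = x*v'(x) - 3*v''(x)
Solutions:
 v(x) = C1 + C2*erfi(sqrt(6)*x/6)


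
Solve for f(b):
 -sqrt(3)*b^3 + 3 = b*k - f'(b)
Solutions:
 f(b) = C1 + sqrt(3)*b^4/4 + b^2*k/2 - 3*b


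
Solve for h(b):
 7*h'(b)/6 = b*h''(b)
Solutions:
 h(b) = C1 + C2*b^(13/6)


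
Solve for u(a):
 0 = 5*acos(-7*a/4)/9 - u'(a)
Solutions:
 u(a) = C1 + 5*a*acos(-7*a/4)/9 + 5*sqrt(16 - 49*a^2)/63


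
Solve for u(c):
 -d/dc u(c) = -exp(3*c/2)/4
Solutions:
 u(c) = C1 + exp(3*c/2)/6


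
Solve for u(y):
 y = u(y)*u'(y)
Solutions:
 u(y) = -sqrt(C1 + y^2)
 u(y) = sqrt(C1 + y^2)


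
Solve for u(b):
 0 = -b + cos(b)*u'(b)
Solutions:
 u(b) = C1 + Integral(b/cos(b), b)


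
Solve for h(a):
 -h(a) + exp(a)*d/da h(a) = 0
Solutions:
 h(a) = C1*exp(-exp(-a))


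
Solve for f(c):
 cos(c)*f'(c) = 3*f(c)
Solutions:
 f(c) = C1*(sin(c) + 1)^(3/2)/(sin(c) - 1)^(3/2)


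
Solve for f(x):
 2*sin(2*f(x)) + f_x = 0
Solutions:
 f(x) = pi - acos((-C1 - exp(8*x))/(C1 - exp(8*x)))/2
 f(x) = acos((-C1 - exp(8*x))/(C1 - exp(8*x)))/2


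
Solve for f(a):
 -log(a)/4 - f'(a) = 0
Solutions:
 f(a) = C1 - a*log(a)/4 + a/4


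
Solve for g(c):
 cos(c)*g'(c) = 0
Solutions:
 g(c) = C1


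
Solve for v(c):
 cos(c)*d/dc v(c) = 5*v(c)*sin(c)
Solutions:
 v(c) = C1/cos(c)^5


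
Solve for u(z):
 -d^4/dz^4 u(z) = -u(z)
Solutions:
 u(z) = C1*exp(-z) + C2*exp(z) + C3*sin(z) + C4*cos(z)


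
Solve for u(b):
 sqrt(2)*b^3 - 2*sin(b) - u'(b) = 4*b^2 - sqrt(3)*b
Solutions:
 u(b) = C1 + sqrt(2)*b^4/4 - 4*b^3/3 + sqrt(3)*b^2/2 + 2*cos(b)


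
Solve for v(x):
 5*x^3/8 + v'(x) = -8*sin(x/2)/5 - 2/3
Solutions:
 v(x) = C1 - 5*x^4/32 - 2*x/3 + 16*cos(x/2)/5


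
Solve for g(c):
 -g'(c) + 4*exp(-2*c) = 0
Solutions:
 g(c) = C1 - 2*exp(-2*c)


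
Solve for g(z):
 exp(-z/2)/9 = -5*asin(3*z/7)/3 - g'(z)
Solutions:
 g(z) = C1 - 5*z*asin(3*z/7)/3 - 5*sqrt(49 - 9*z^2)/9 + 2*exp(-z/2)/9


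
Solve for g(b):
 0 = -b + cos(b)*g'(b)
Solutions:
 g(b) = C1 + Integral(b/cos(b), b)


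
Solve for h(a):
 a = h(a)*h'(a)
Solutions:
 h(a) = -sqrt(C1 + a^2)
 h(a) = sqrt(C1 + a^2)


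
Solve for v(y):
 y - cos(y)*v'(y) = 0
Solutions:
 v(y) = C1 + Integral(y/cos(y), y)


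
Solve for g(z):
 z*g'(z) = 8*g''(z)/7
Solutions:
 g(z) = C1 + C2*erfi(sqrt(7)*z/4)


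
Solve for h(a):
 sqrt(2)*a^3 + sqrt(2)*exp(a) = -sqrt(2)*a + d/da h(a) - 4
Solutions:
 h(a) = C1 + sqrt(2)*a^4/4 + sqrt(2)*a^2/2 + 4*a + sqrt(2)*exp(a)


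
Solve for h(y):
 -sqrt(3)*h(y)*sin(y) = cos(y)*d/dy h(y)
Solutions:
 h(y) = C1*cos(y)^(sqrt(3))


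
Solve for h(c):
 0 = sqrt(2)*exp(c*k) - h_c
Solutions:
 h(c) = C1 + sqrt(2)*exp(c*k)/k


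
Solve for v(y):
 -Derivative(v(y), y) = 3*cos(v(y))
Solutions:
 v(y) = pi - asin((C1 + exp(6*y))/(C1 - exp(6*y)))
 v(y) = asin((C1 + exp(6*y))/(C1 - exp(6*y)))


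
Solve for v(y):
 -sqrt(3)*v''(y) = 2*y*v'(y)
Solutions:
 v(y) = C1 + C2*erf(3^(3/4)*y/3)


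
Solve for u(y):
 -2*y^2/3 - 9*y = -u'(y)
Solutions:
 u(y) = C1 + 2*y^3/9 + 9*y^2/2


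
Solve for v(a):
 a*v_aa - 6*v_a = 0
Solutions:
 v(a) = C1 + C2*a^7


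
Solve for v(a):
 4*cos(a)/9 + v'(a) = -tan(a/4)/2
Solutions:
 v(a) = C1 + 2*log(cos(a/4)) - 4*sin(a)/9


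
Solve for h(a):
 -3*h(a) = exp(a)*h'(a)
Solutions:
 h(a) = C1*exp(3*exp(-a))


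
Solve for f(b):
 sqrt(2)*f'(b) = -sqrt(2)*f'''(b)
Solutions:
 f(b) = C1 + C2*sin(b) + C3*cos(b)


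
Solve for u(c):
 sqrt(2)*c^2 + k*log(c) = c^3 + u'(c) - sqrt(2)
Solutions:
 u(c) = C1 - c^4/4 + sqrt(2)*c^3/3 + c*k*log(c) - c*k + sqrt(2)*c


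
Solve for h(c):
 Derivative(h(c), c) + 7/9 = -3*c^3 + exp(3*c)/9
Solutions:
 h(c) = C1 - 3*c^4/4 - 7*c/9 + exp(3*c)/27


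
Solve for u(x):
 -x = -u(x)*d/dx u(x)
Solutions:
 u(x) = -sqrt(C1 + x^2)
 u(x) = sqrt(C1 + x^2)


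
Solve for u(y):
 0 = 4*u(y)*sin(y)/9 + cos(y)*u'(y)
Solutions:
 u(y) = C1*cos(y)^(4/9)


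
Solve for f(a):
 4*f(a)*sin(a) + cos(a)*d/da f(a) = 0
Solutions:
 f(a) = C1*cos(a)^4


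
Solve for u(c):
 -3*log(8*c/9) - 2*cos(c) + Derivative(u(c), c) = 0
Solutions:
 u(c) = C1 + 3*c*log(c) - 6*c*log(3) - 3*c + 9*c*log(2) + 2*sin(c)


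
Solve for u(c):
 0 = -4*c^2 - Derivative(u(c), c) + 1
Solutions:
 u(c) = C1 - 4*c^3/3 + c


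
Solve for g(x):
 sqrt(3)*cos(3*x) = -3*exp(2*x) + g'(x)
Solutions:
 g(x) = C1 + 3*exp(2*x)/2 + sqrt(3)*sin(3*x)/3


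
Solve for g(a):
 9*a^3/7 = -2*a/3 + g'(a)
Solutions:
 g(a) = C1 + 9*a^4/28 + a^2/3


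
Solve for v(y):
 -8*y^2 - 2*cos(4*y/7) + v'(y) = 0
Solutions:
 v(y) = C1 + 8*y^3/3 + 7*sin(4*y/7)/2


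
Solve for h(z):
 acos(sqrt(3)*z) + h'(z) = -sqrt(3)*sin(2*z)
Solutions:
 h(z) = C1 - z*acos(sqrt(3)*z) + sqrt(3)*sqrt(1 - 3*z^2)/3 + sqrt(3)*cos(2*z)/2


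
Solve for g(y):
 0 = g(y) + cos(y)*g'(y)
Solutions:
 g(y) = C1*sqrt(sin(y) - 1)/sqrt(sin(y) + 1)


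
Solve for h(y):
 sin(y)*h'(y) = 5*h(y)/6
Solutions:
 h(y) = C1*(cos(y) - 1)^(5/12)/(cos(y) + 1)^(5/12)


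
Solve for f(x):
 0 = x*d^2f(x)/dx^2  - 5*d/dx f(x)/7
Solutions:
 f(x) = C1 + C2*x^(12/7)


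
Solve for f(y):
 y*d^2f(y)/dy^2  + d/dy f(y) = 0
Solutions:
 f(y) = C1 + C2*log(y)


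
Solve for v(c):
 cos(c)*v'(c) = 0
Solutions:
 v(c) = C1


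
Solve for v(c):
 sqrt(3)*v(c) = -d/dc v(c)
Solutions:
 v(c) = C1*exp(-sqrt(3)*c)


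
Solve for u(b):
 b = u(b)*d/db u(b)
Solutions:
 u(b) = -sqrt(C1 + b^2)
 u(b) = sqrt(C1 + b^2)


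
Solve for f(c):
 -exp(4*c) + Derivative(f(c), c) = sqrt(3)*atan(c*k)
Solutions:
 f(c) = C1 + sqrt(3)*Piecewise((c*atan(c*k) - log(c^2*k^2 + 1)/(2*k), Ne(k, 0)), (0, True)) + exp(4*c)/4


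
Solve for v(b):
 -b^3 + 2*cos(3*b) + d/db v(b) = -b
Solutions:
 v(b) = C1 + b^4/4 - b^2/2 - 2*sin(3*b)/3


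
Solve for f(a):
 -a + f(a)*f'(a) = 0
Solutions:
 f(a) = -sqrt(C1 + a^2)
 f(a) = sqrt(C1 + a^2)


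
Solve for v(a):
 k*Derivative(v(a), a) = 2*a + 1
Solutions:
 v(a) = C1 + a^2/k + a/k


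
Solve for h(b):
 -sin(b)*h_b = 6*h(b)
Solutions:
 h(b) = C1*(cos(b)^3 + 3*cos(b)^2 + 3*cos(b) + 1)/(cos(b)^3 - 3*cos(b)^2 + 3*cos(b) - 1)


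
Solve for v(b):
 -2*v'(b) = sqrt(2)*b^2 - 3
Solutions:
 v(b) = C1 - sqrt(2)*b^3/6 + 3*b/2


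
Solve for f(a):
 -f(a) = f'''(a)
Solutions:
 f(a) = C3*exp(-a) + (C1*sin(sqrt(3)*a/2) + C2*cos(sqrt(3)*a/2))*exp(a/2)


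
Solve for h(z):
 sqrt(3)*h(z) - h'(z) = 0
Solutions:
 h(z) = C1*exp(sqrt(3)*z)


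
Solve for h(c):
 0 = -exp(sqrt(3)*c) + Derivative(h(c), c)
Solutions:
 h(c) = C1 + sqrt(3)*exp(sqrt(3)*c)/3


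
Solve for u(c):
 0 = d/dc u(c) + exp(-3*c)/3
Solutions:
 u(c) = C1 + exp(-3*c)/9


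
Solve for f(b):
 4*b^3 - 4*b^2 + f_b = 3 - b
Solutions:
 f(b) = C1 - b^4 + 4*b^3/3 - b^2/2 + 3*b


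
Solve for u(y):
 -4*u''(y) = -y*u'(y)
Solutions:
 u(y) = C1 + C2*erfi(sqrt(2)*y/4)


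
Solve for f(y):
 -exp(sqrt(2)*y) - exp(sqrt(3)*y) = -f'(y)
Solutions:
 f(y) = C1 + sqrt(2)*exp(sqrt(2)*y)/2 + sqrt(3)*exp(sqrt(3)*y)/3


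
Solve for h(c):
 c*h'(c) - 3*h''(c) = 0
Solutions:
 h(c) = C1 + C2*erfi(sqrt(6)*c/6)


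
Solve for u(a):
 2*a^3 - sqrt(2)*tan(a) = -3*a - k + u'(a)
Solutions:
 u(a) = C1 + a^4/2 + 3*a^2/2 + a*k + sqrt(2)*log(cos(a))


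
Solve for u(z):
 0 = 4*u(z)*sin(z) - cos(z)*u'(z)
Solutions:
 u(z) = C1/cos(z)^4


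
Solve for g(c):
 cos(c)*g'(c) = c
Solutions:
 g(c) = C1 + Integral(c/cos(c), c)


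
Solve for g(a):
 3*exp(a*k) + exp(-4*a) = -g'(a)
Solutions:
 g(a) = C1 + exp(-4*a)/4 - 3*exp(a*k)/k


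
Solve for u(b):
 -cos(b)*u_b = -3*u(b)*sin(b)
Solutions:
 u(b) = C1/cos(b)^3


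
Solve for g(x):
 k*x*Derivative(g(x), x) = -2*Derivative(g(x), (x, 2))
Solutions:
 g(x) = Piecewise((-sqrt(pi)*C1*erf(sqrt(k)*x/2)/sqrt(k) - C2, (k > 0) | (k < 0)), (-C1*x - C2, True))


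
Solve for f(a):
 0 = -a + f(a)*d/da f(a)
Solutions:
 f(a) = -sqrt(C1 + a^2)
 f(a) = sqrt(C1 + a^2)


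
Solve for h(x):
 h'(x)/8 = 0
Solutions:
 h(x) = C1


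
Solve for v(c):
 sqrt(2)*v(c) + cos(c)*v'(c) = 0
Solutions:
 v(c) = C1*(sin(c) - 1)^(sqrt(2)/2)/(sin(c) + 1)^(sqrt(2)/2)


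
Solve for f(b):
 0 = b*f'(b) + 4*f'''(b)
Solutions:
 f(b) = C1 + Integral(C2*airyai(-2^(1/3)*b/2) + C3*airybi(-2^(1/3)*b/2), b)


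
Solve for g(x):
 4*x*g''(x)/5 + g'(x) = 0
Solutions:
 g(x) = C1 + C2/x^(1/4)


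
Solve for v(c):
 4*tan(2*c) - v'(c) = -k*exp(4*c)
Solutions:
 v(c) = C1 + k*exp(4*c)/4 - 2*log(cos(2*c))


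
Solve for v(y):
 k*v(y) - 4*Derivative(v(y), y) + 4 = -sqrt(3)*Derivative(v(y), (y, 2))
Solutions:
 v(y) = C1*exp(sqrt(3)*y*(2 - sqrt(-sqrt(3)*k + 4))/3) + C2*exp(sqrt(3)*y*(sqrt(-sqrt(3)*k + 4) + 2)/3) - 4/k


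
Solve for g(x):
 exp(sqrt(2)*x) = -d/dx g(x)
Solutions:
 g(x) = C1 - sqrt(2)*exp(sqrt(2)*x)/2


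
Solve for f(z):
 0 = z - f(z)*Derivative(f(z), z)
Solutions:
 f(z) = -sqrt(C1 + z^2)
 f(z) = sqrt(C1 + z^2)


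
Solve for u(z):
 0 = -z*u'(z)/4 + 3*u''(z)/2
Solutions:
 u(z) = C1 + C2*erfi(sqrt(3)*z/6)


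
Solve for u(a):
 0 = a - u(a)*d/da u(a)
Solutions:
 u(a) = -sqrt(C1 + a^2)
 u(a) = sqrt(C1 + a^2)


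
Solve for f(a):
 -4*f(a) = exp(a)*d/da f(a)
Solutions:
 f(a) = C1*exp(4*exp(-a))


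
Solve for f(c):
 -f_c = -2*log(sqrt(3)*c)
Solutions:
 f(c) = C1 + 2*c*log(c) - 2*c + c*log(3)


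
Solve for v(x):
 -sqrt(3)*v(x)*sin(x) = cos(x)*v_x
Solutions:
 v(x) = C1*cos(x)^(sqrt(3))


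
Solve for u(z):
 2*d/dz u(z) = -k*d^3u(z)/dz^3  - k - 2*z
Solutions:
 u(z) = C1 + C2*exp(-sqrt(2)*z*sqrt(-1/k)) + C3*exp(sqrt(2)*z*sqrt(-1/k)) - k*z/2 - z^2/2


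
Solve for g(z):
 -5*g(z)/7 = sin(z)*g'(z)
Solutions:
 g(z) = C1*(cos(z) + 1)^(5/14)/(cos(z) - 1)^(5/14)


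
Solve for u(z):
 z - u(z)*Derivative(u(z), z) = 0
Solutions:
 u(z) = -sqrt(C1 + z^2)
 u(z) = sqrt(C1 + z^2)


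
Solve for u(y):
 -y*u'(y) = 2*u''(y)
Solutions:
 u(y) = C1 + C2*erf(y/2)


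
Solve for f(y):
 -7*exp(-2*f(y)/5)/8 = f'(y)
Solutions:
 f(y) = 5*log(-sqrt(C1 - 7*y)) - 5*log(10) + 5*log(5)/2
 f(y) = 5*log(C1 - 7*y)/2 - 5*log(10) + 5*log(5)/2


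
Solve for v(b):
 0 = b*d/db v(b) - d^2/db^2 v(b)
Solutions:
 v(b) = C1 + C2*erfi(sqrt(2)*b/2)


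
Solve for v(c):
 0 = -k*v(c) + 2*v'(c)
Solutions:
 v(c) = C1*exp(c*k/2)


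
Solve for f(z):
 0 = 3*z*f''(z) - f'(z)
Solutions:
 f(z) = C1 + C2*z^(4/3)


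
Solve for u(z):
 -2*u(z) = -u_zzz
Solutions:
 u(z) = C3*exp(2^(1/3)*z) + (C1*sin(2^(1/3)*sqrt(3)*z/2) + C2*cos(2^(1/3)*sqrt(3)*z/2))*exp(-2^(1/3)*z/2)


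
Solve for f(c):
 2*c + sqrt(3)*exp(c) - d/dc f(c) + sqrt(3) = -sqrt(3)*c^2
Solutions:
 f(c) = C1 + sqrt(3)*c^3/3 + c^2 + sqrt(3)*c + sqrt(3)*exp(c)


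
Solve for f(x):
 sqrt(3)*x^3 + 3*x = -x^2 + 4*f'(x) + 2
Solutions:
 f(x) = C1 + sqrt(3)*x^4/16 + x^3/12 + 3*x^2/8 - x/2


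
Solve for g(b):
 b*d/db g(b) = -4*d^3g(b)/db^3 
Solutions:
 g(b) = C1 + Integral(C2*airyai(-2^(1/3)*b/2) + C3*airybi(-2^(1/3)*b/2), b)


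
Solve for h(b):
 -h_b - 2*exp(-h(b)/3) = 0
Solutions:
 h(b) = 3*log(C1 - 2*b/3)


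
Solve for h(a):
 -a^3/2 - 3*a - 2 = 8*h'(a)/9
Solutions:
 h(a) = C1 - 9*a^4/64 - 27*a^2/16 - 9*a/4


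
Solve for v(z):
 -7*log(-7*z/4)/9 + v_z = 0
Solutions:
 v(z) = C1 + 7*z*log(-z)/9 + 7*z*(-2*log(2) - 1 + log(7))/9


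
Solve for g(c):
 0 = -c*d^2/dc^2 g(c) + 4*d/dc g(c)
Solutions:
 g(c) = C1 + C2*c^5


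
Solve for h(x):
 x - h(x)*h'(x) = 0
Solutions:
 h(x) = -sqrt(C1 + x^2)
 h(x) = sqrt(C1 + x^2)


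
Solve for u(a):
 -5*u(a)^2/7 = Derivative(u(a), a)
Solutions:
 u(a) = 7/(C1 + 5*a)


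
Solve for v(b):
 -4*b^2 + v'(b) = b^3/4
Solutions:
 v(b) = C1 + b^4/16 + 4*b^3/3


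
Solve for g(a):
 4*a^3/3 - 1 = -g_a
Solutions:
 g(a) = C1 - a^4/3 + a


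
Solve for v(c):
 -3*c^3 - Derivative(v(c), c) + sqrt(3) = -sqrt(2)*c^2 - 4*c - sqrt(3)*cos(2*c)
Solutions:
 v(c) = C1 - 3*c^4/4 + sqrt(2)*c^3/3 + 2*c^2 + sqrt(3)*(c + sin(c)*cos(c))


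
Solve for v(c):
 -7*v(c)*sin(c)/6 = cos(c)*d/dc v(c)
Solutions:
 v(c) = C1*cos(c)^(7/6)


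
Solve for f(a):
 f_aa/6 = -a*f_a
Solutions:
 f(a) = C1 + C2*erf(sqrt(3)*a)


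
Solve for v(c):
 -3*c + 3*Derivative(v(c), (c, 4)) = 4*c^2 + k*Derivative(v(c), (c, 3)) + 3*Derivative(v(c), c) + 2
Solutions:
 v(c) = C1 + C2*exp(c*(-2*2^(1/3)*k^2/(-2*k^3 + sqrt(-4*k^6 + (2*k^3 + 729)^2) - 729)^(1/3) + 2*k - 2^(2/3)*(-2*k^3 + sqrt(-4*k^6 + (2*k^3 + 729)^2) - 729)^(1/3))/18) + C3*exp(c*(-8*2^(1/3)*k^2/((-1 + sqrt(3)*I)*(-2*k^3 + sqrt(-4*k^6 + (2*k^3 + 729)^2) - 729)^(1/3)) + 4*k + 2^(2/3)*(-2*k^3 + sqrt(-4*k^6 + (2*k^3 + 729)^2) - 729)^(1/3) - 2^(2/3)*sqrt(3)*I*(-2*k^3 + sqrt(-4*k^6 + (2*k^3 + 729)^2) - 729)^(1/3))/36) + C4*exp(c*(8*2^(1/3)*k^2/((1 + sqrt(3)*I)*(-2*k^3 + sqrt(-4*k^6 + (2*k^3 + 729)^2) - 729)^(1/3)) + 4*k + 2^(2/3)*(-2*k^3 + sqrt(-4*k^6 + (2*k^3 + 729)^2) - 729)^(1/3) + 2^(2/3)*sqrt(3)*I*(-2*k^3 + sqrt(-4*k^6 + (2*k^3 + 729)^2) - 729)^(1/3))/36) - 4*c^3/9 - c^2/2 + 8*c*k/9 - 2*c/3


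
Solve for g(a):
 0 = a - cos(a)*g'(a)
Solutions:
 g(a) = C1 + Integral(a/cos(a), a)


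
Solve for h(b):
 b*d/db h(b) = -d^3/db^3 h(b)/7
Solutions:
 h(b) = C1 + Integral(C2*airyai(-7^(1/3)*b) + C3*airybi(-7^(1/3)*b), b)


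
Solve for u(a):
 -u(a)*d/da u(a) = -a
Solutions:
 u(a) = -sqrt(C1 + a^2)
 u(a) = sqrt(C1 + a^2)


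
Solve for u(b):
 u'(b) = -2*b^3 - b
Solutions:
 u(b) = C1 - b^4/2 - b^2/2


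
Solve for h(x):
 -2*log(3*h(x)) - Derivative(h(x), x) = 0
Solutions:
 Integral(1/(log(_y) + log(3)), (_y, h(x)))/2 = C1 - x


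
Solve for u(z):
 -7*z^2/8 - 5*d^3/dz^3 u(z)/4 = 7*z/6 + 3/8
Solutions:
 u(z) = C1 + C2*z + C3*z^2 - 7*z^5/600 - 7*z^4/180 - z^3/20


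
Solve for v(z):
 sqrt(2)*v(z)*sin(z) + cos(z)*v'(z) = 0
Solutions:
 v(z) = C1*cos(z)^(sqrt(2))


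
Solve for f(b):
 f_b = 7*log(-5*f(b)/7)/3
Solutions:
 -3*Integral(1/(log(-_y) - log(7) + log(5)), (_y, f(b)))/7 = C1 - b
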